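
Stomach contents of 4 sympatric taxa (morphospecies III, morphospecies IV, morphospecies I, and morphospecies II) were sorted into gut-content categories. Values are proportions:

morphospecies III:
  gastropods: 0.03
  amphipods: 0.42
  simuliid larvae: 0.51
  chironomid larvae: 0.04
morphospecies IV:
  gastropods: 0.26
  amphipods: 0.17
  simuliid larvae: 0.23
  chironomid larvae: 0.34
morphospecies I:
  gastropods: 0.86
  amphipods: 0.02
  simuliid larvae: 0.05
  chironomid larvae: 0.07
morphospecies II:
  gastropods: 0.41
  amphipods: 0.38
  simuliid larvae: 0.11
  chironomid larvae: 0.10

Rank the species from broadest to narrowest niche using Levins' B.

morphospecies IV > morphospecies II > morphospecies III > morphospecies I

Σp_IIIᵢ² = 0.03² + 0.42² + 0.51² + 0.04² = 0.0009 + 0.1764 + 0.2601 + 0.0016 = 0.4390
B_III = 1 / 0.4390 = 2.2779
Σp_IVᵢ² = 0.26² + 0.17² + 0.23² + 0.34² = 0.0676 + 0.0289 + 0.0529 + 0.1156 = 0.2650
B_IV = 1 / 0.2650 = 3.7736
Σp_Iᵢ² = 0.86² + 0.02² + 0.05² + 0.07² = 0.7396 + 0.0004 + 0.0025 + 0.0049 = 0.7474
B_I = 1 / 0.7474 = 1.3380
Σp_IIᵢ² = 0.41² + 0.38² + 0.11² + 0.10² = 0.1681 + 0.1444 + 0.0121 + 0.0100 = 0.3346
B_II = 1 / 0.3346 = 2.9886
Ranking by B (broadest → narrowest): morphospecies IV (3.77) > morphospecies II (2.99) > morphospecies III (2.28) > morphospecies I (1.34)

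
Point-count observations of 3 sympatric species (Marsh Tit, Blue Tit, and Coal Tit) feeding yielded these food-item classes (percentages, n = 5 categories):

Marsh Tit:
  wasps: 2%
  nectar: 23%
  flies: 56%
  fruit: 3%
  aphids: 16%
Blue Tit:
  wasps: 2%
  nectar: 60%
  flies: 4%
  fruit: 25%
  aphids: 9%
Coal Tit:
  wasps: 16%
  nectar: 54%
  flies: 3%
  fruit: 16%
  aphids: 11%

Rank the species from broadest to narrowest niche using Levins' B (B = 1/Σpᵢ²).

Convert percentages to proportions (divide by 100).
Σp_Marsᵢ² = 0.02² + 0.23² + 0.56² + 0.03² + 0.16² = 0.0004 + 0.0529 + 0.3136 + 0.0009 + 0.0256 = 0.3934
B_Mars = 1 / 0.3934 = 2.5419
Σp_Blueᵢ² = 0.02² + 0.60² + 0.04² + 0.25² + 0.09² = 0.0004 + 0.3600 + 0.0016 + 0.0625 + 0.0081 = 0.4326
B_Blue = 1 / 0.4326 = 2.3116
Σp_Coalᵢ² = 0.16² + 0.54² + 0.03² + 0.16² + 0.11² = 0.0256 + 0.2916 + 0.0009 + 0.0256 + 0.0121 = 0.3558
B_Coal = 1 / 0.3558 = 2.8106
Ranking by B (broadest → narrowest): Coal Tit (2.81) > Marsh Tit (2.54) > Blue Tit (2.31)

Coal Tit > Marsh Tit > Blue Tit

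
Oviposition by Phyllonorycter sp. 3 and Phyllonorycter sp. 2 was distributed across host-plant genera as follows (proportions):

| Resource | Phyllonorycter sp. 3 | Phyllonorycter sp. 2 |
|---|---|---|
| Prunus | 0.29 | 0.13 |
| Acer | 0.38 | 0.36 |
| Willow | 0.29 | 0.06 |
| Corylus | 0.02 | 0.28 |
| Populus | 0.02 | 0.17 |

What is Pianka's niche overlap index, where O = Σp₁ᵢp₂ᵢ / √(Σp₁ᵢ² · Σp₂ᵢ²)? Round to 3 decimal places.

Σ p₁ᵢp₂ᵢ = 0.0377 + 0.1368 + 0.0174 + 0.0056 + 0.0034 = 0.2009
Σp_1ᵢ² = 0.29² + 0.38² + 0.29² + 0.02² + 0.02² = 0.0841 + 0.1444 + 0.0841 + 0.0004 + 0.0004 = 0.3134
Σp_2ᵢ² = 0.13² + 0.36² + 0.06² + 0.28² + 0.17² = 0.0169 + 0.1296 + 0.0036 + 0.0784 + 0.0289 = 0.2574
O = 0.2009 / √(0.3134 × 0.2574) = 0.2009 / 0.284023 = 0.70734

0.707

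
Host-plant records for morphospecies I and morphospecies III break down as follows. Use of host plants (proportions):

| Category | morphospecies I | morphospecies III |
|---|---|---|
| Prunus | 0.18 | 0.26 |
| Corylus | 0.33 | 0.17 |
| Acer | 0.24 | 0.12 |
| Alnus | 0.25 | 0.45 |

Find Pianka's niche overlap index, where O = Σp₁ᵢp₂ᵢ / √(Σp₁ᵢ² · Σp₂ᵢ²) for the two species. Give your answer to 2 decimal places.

Σ p₁ᵢp₂ᵢ = 0.0468 + 0.0561 + 0.0288 + 0.1125 = 0.2442
Σp_1ᵢ² = 0.18² + 0.33² + 0.24² + 0.25² = 0.0324 + 0.1089 + 0.0576 + 0.0625 = 0.2614
Σp_2ᵢ² = 0.26² + 0.17² + 0.12² + 0.45² = 0.0676 + 0.0289 + 0.0144 + 0.2025 = 0.3134
O = 0.2442 / √(0.2614 × 0.3134) = 0.2442 / 0.28622 = 0.8532

0.85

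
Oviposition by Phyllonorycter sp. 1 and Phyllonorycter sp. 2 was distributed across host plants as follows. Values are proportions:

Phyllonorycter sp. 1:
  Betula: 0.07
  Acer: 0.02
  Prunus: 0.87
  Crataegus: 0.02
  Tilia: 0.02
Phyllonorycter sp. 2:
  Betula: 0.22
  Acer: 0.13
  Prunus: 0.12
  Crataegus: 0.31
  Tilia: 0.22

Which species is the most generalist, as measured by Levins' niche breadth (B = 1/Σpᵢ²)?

Phyllonorycter sp. 2

Σp_1ᵢ² = 0.07² + 0.02² + 0.87² + 0.02² + 0.02² = 0.0049 + 0.0004 + 0.7569 + 0.0004 + 0.0004 = 0.7630
B_1 = 1 / 0.7630 = 1.3106
Σp_2ᵢ² = 0.22² + 0.13² + 0.12² + 0.31² + 0.22² = 0.0484 + 0.0169 + 0.0144 + 0.0961 + 0.0484 = 0.2242
B_2 = 1 / 0.2242 = 4.4603
Highest B → broadest niche (most generalist): Phyllonorycter sp. 2 (B = 4.46).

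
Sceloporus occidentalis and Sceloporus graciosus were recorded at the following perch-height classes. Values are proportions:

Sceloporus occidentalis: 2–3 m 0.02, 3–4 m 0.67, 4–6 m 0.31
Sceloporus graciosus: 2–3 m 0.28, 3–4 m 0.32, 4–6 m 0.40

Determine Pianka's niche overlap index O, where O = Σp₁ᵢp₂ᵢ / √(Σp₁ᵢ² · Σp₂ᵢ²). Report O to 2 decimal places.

0.80

Σ p₁ᵢp₂ᵢ = 0.0056 + 0.2144 + 0.1240 = 0.3440
Σp_1ᵢ² = 0.02² + 0.67² + 0.31² = 0.0004 + 0.4489 + 0.0961 = 0.5454
Σp_2ᵢ² = 0.28² + 0.32² + 0.40² = 0.0784 + 0.1024 + 0.1600 = 0.3408
O = 0.3440 / √(0.5454 × 0.3408) = 0.3440 / 0.43113 = 0.7979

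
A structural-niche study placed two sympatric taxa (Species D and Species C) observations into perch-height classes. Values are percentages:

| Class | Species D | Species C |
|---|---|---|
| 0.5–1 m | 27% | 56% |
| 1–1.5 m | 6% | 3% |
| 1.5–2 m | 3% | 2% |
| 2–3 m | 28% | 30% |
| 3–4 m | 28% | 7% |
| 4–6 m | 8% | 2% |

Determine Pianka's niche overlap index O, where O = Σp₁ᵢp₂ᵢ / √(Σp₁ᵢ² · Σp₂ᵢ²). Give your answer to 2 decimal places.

Convert percentages to proportions (divide by 100).
Σ p₁ᵢp₂ᵢ = 0.1512 + 0.0018 + 0.0006 + 0.0840 + 0.0196 + 0.0016 = 0.2588
Σp_1ᵢ² = 0.27² + 0.06² + 0.03² + 0.28² + 0.28² + 0.08² = 0.0729 + 0.0036 + 0.0009 + 0.0784 + 0.0784 + 0.0064 = 0.2406
Σp_2ᵢ² = 0.56² + 0.03² + 0.02² + 0.30² + 0.07² + 0.02² = 0.3136 + 0.0009 + 0.0004 + 0.0900 + 0.0049 + 0.0004 = 0.4102
O = 0.2588 / √(0.2406 × 0.4102) = 0.2588 / 0.31416 = 0.8238

0.82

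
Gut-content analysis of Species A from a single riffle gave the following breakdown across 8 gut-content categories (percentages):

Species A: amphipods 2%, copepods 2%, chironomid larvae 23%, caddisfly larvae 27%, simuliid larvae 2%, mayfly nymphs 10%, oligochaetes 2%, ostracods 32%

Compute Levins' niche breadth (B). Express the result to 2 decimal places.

4.17

Convert percentages to proportions (divide by 100).
Σpᵢ² = 0.02² + 0.02² + 0.23² + 0.27² + 0.02² + 0.10² + 0.02² + 0.32² = 0.0004 + 0.0004 + 0.0529 + 0.0729 + 0.0004 + 0.0100 + 0.0004 + 0.1024 = 0.2398
B = 1 / 0.2398 = 4.1701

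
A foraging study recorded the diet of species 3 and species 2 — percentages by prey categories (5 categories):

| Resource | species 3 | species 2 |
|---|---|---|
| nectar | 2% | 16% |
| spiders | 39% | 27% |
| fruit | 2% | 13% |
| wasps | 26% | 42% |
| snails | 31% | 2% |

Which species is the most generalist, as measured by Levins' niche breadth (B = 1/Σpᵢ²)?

species 2

Convert percentages to proportions (divide by 100).
Σp_3ᵢ² = 0.02² + 0.39² + 0.02² + 0.26² + 0.31² = 0.0004 + 0.1521 + 0.0004 + 0.0676 + 0.0961 = 0.3166
B_3 = 1 / 0.3166 = 3.1586
Σp_2ᵢ² = 0.16² + 0.27² + 0.13² + 0.42² + 0.02² = 0.0256 + 0.0729 + 0.0169 + 0.1764 + 0.0004 = 0.2922
B_2 = 1 / 0.2922 = 3.4223
Highest B → broadest niche (most generalist): species 2 (B = 3.42).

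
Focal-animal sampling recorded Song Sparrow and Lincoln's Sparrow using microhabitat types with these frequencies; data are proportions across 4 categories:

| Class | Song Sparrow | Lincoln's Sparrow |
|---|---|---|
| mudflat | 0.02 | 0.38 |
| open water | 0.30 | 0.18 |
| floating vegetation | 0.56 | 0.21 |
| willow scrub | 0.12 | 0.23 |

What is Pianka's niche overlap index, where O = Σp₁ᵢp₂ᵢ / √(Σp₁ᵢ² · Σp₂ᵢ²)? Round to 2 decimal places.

0.61

Σ p₁ᵢp₂ᵢ = 0.0076 + 0.0540 + 0.1176 + 0.0276 = 0.2068
Σp_1ᵢ² = 0.02² + 0.30² + 0.56² + 0.12² = 0.0004 + 0.0900 + 0.3136 + 0.0144 = 0.4184
Σp_2ᵢ² = 0.38² + 0.18² + 0.21² + 0.23² = 0.1444 + 0.0324 + 0.0441 + 0.0529 = 0.2738
O = 0.2068 / √(0.4184 × 0.2738) = 0.2068 / 0.33846 = 0.6110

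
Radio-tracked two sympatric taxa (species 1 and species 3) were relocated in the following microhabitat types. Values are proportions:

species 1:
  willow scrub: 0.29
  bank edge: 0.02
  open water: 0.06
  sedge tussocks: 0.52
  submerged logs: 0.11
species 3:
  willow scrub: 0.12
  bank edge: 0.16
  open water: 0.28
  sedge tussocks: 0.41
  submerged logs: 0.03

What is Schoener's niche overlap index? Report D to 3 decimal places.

0.640

Σ|p₁ᵢ − p₂ᵢ| = 0.17 + 0.14 + 0.22 + 0.11 + 0.08 = 0.72
D = 1 − ½ × 0.72 = 1 − 0.360 = 0.64000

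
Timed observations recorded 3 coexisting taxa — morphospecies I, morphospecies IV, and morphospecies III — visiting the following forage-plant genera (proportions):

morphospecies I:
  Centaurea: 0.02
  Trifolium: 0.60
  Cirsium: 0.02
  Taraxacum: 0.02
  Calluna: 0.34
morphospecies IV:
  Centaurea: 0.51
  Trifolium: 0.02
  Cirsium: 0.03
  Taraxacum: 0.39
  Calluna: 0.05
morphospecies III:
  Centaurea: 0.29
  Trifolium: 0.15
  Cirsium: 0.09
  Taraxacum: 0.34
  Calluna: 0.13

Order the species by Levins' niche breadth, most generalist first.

morphospecies III > morphospecies IV > morphospecies I

Σp_Iᵢ² = 0.02² + 0.60² + 0.02² + 0.02² + 0.34² = 0.0004 + 0.3600 + 0.0004 + 0.0004 + 0.1156 = 0.4768
B_I = 1 / 0.4768 = 2.0973
Σp_IVᵢ² = 0.51² + 0.02² + 0.03² + 0.39² + 0.05² = 0.2601 + 0.0004 + 0.0009 + 0.1521 + 0.0025 = 0.4160
B_IV = 1 / 0.4160 = 2.4038
Σp_IIIᵢ² = 0.29² + 0.15² + 0.09² + 0.34² + 0.13² = 0.0841 + 0.0225 + 0.0081 + 0.1156 + 0.0169 = 0.2472
B_III = 1 / 0.2472 = 4.0453
Ranking by B (broadest → narrowest): morphospecies III (4.05) > morphospecies IV (2.40) > morphospecies I (2.10)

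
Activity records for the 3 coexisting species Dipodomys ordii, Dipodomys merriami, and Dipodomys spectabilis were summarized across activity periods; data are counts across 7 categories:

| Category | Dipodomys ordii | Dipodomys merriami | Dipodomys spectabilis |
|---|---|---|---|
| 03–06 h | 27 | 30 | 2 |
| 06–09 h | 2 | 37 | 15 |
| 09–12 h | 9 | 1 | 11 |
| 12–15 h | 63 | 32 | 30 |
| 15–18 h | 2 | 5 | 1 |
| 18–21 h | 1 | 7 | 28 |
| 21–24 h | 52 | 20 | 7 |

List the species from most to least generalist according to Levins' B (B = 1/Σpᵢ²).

Proportions for Dipodomys ordii (n=156): 27/156=0.1731, 2/156=0.0128, 9/156=0.0577, 63/156=0.4038, 2/156=0.0128, 1/156=0.0064, 52/156=0.3333
Proportions for Dipodomys merriami (n=132): 30/132=0.2273, 37/132=0.2803, 1/132=0.0076, 32/132=0.2424, 5/132=0.0379, 7/132=0.0530, 20/132=0.1515
Proportions for Dipodomys spectabilis (n=94): 2/94=0.0213, 15/94=0.1596, 11/94=0.1170, 30/94=0.3191, 1/94=0.0106, 28/94=0.2979, 7/94=0.0745
Σp_ordiᵢ² = 0.1731² + 0.0128² + 0.0577² + 0.4038² + 0.0128² + 0.0064² + 0.3333² = 0.029964 + 0.000164 + 0.003329 + 0.163054 + 0.000164 + 0.000041 + 0.111089 = 0.307805
B_ordi = 1 / 0.307805 = 3.2488
Σp_merrᵢ² = 0.2273² + 0.2803² + 0.0076² + 0.2424² + 0.0379² + 0.0530² + 0.1515² = 0.051665 + 0.078568 + 0.000058 + 0.058758 + 0.001436 + 0.002809 + 0.022952 = 0.216246
B_merr = 1 / 0.216246 = 4.6244
Σp_specᵢ² = 0.0213² + 0.1596² + 0.1170² + 0.3191² + 0.0106² + 0.2979² + 0.0745² = 0.000454 + 0.025472 + 0.013689 + 0.101825 + 0.000112 + 0.088744 + 0.005550 = 0.235846
B_spec = 1 / 0.235846 = 4.2401
Ranking by B (broadest → narrowest): Dipodomys merriami (4.62) > Dipodomys spectabilis (4.24) > Dipodomys ordii (3.25)

Dipodomys merriami > Dipodomys spectabilis > Dipodomys ordii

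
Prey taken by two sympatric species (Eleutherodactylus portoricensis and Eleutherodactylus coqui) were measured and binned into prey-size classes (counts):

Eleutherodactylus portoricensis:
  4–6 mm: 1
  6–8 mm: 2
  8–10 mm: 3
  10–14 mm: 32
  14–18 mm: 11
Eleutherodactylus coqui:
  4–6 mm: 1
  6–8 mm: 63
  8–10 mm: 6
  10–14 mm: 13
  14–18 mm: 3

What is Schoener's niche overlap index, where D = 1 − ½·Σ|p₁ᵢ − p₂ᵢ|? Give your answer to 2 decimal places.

0.30

Proportions for Eleutherodactylus portoricensis (n=49): 1/49=0.0204, 2/49=0.0408, 3/49=0.0612, 32/49=0.6531, 11/49=0.2245
Proportions for Eleutherodactylus coqui (n=86): 1/86=0.0116, 63/86=0.7326, 6/86=0.0698, 13/86=0.1512, 3/86=0.0349
Σ|p₁ᵢ − p₂ᵢ| = 0.0088 + 0.6918 + 0.0086 + 0.5019 + 0.1896 = 1.4007
D = 1 − ½ × 1.4007 = 1 − 0.70035 = 0.29965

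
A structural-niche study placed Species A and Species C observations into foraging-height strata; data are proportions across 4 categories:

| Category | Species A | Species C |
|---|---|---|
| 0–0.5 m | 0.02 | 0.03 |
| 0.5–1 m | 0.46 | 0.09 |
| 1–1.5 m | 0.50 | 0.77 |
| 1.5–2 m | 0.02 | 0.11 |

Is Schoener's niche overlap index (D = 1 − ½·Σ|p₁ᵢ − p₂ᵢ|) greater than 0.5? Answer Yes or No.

Yes

Σ|p₁ᵢ − p₂ᵢ| = 0.01 + 0.37 + 0.27 + 0.09 = 0.74
D = 1 − ½ × 0.74 = 1 − 0.370 = 0.6300
D = 0.6300 > 0.5 → Yes.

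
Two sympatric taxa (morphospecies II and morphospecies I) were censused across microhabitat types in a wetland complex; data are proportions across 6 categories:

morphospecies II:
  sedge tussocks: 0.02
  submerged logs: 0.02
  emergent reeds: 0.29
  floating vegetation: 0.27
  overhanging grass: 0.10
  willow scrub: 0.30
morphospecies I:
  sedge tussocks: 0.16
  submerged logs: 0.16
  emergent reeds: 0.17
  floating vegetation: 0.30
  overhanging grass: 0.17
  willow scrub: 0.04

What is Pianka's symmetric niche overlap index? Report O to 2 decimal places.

Σ p₁ᵢp₂ᵢ = 0.0032 + 0.0032 + 0.0493 + 0.0810 + 0.0170 + 0.0120 = 0.1657
Σp_1ᵢ² = 0.02² + 0.02² + 0.29² + 0.27² + 0.10² + 0.30² = 0.0004 + 0.0004 + 0.0841 + 0.0729 + 0.0100 + 0.0900 = 0.2578
Σp_2ᵢ² = 0.16² + 0.16² + 0.17² + 0.30² + 0.17² + 0.04² = 0.0256 + 0.0256 + 0.0289 + 0.0900 + 0.0289 + 0.0016 = 0.2006
O = 0.1657 / √(0.2578 × 0.2006) = 0.1657 / 0.22741 = 0.7286

0.73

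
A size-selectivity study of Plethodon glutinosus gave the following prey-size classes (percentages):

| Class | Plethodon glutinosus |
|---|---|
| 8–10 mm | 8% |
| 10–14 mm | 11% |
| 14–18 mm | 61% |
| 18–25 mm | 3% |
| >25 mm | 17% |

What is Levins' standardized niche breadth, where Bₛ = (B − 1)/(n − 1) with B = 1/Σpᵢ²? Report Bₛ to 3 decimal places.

0.345

Convert percentages to proportions (divide by 100).
Σpᵢ² = 0.08² + 0.11² + 0.61² + 0.03² + 0.17² = 0.0064 + 0.0121 + 0.3721 + 0.0009 + 0.0289 = 0.4204
B = 1 / 0.4204 = 2.37869
Bₛ = (B − 1)/(n − 1) = (2.37869 − 1)/(5 − 1) = 1.37869/4 = 0.34467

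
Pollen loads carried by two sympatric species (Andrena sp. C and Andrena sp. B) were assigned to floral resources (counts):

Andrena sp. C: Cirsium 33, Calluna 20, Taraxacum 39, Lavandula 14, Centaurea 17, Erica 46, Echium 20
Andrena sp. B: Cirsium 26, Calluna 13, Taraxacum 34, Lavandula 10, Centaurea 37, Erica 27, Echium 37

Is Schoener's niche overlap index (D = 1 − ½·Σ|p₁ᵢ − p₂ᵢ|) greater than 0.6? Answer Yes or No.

Yes

Proportions for Andrena sp. C (n=189): 33/189=0.1746, 20/189=0.1058, 39/189=0.2063, 14/189=0.0741, 17/189=0.0899, 46/189=0.2434, 20/189=0.1058
Proportions for Andrena sp. B (n=184): 26/184=0.1413, 13/184=0.0707, 34/184=0.1848, 10/184=0.0543, 37/184=0.2011, 27/184=0.1467, 37/184=0.2011
Σ|p₁ᵢ − p₂ᵢ| = 0.0333 + 0.0351 + 0.0215 + 0.0198 + 0.1112 + 0.0967 + 0.0953 = 0.4129
D = 1 − ½ × 0.4129 = 1 − 0.20645 = 0.79355
D = 0.79355 > 0.6 → Yes.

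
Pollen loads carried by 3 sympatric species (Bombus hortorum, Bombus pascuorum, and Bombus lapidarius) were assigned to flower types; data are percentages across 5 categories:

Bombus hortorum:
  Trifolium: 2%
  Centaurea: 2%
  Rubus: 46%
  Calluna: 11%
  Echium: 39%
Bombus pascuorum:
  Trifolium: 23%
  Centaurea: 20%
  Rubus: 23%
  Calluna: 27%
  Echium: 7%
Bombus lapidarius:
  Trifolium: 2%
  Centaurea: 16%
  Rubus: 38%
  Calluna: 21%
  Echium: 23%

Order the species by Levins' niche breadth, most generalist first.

Bombus pascuorum > Bombus lapidarius > Bombus hortorum

Convert percentages to proportions (divide by 100).
Σp_hortᵢ² = 0.02² + 0.02² + 0.46² + 0.11² + 0.39² = 0.0004 + 0.0004 + 0.2116 + 0.0121 + 0.1521 = 0.3766
B_hort = 1 / 0.3766 = 2.6553
Σp_pascᵢ² = 0.23² + 0.20² + 0.23² + 0.27² + 0.07² = 0.0529 + 0.0400 + 0.0529 + 0.0729 + 0.0049 = 0.2236
B_pasc = 1 / 0.2236 = 4.4723
Σp_lapiᵢ² = 0.02² + 0.16² + 0.38² + 0.21² + 0.23² = 0.0004 + 0.0256 + 0.1444 + 0.0441 + 0.0529 = 0.2674
B_lapi = 1 / 0.2674 = 3.7397
Ranking by B (broadest → narrowest): Bombus pascuorum (4.47) > Bombus lapidarius (3.74) > Bombus hortorum (2.66)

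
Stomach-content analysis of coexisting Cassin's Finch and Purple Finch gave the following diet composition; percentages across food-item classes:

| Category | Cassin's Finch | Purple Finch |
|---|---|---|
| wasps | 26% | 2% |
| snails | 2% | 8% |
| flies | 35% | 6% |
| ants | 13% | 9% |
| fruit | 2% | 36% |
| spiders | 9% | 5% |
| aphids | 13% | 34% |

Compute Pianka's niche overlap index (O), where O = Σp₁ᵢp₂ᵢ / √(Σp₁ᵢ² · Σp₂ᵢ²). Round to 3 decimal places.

0.383

Convert percentages to proportions (divide by 100).
Σ p₁ᵢp₂ᵢ = 0.0052 + 0.0016 + 0.0210 + 0.0117 + 0.0072 + 0.0045 + 0.0442 = 0.0954
Σp_1ᵢ² = 0.26² + 0.02² + 0.35² + 0.13² + 0.02² + 0.09² + 0.13² = 0.0676 + 0.0004 + 0.1225 + 0.0169 + 0.0004 + 0.0081 + 0.0169 = 0.2328
Σp_2ᵢ² = 0.02² + 0.08² + 0.06² + 0.09² + 0.36² + 0.05² + 0.34² = 0.0004 + 0.0064 + 0.0036 + 0.0081 + 0.1296 + 0.0025 + 0.1156 = 0.2662
O = 0.0954 / √(0.2328 × 0.2662) = 0.0954 / 0.248940 = 0.38322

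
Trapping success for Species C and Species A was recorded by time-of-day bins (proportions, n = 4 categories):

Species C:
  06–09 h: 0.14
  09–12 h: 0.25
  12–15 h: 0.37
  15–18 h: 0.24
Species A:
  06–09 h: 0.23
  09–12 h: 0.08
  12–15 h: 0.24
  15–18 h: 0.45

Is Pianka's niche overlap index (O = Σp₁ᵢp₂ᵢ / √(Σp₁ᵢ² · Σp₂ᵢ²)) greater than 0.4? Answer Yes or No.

Yes

Σ p₁ᵢp₂ᵢ = 0.0322 + 0.0200 + 0.0888 + 0.1080 = 0.2490
Σp_1ᵢ² = 0.14² + 0.25² + 0.37² + 0.24² = 0.0196 + 0.0625 + 0.1369 + 0.0576 = 0.2766
Σp_2ᵢ² = 0.23² + 0.08² + 0.24² + 0.45² = 0.0529 + 0.0064 + 0.0576 + 0.2025 = 0.3194
O = 0.2490 / √(0.2766 × 0.3194) = 0.2490 / 0.29723 = 0.8377
O = 0.8377 > 0.4 → Yes.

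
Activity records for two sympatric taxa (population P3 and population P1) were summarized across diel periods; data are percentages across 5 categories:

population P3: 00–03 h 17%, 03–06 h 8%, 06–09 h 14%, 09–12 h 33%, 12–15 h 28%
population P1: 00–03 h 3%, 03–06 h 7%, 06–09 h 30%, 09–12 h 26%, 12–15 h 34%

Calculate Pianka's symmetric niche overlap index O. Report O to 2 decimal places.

0.90

Convert percentages to proportions (divide by 100).
Σ p₁ᵢp₂ᵢ = 0.0051 + 0.0056 + 0.0420 + 0.0858 + 0.0952 = 0.2337
Σp_1ᵢ² = 0.17² + 0.08² + 0.14² + 0.33² + 0.28² = 0.0289 + 0.0064 + 0.0196 + 0.1089 + 0.0784 = 0.2422
Σp_2ᵢ² = 0.03² + 0.07² + 0.30² + 0.26² + 0.34² = 0.0009 + 0.0049 + 0.0900 + 0.0676 + 0.1156 = 0.2790
O = 0.2337 / √(0.2422 × 0.2790) = 0.2337 / 0.25995 = 0.8990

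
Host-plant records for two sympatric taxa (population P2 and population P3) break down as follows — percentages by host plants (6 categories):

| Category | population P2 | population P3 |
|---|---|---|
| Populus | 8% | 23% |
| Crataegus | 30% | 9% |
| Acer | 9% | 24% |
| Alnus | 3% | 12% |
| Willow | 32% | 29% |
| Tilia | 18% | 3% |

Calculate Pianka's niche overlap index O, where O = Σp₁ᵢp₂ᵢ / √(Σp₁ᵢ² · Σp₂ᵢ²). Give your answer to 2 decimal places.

Convert percentages to proportions (divide by 100).
Σ p₁ᵢp₂ᵢ = 0.0184 + 0.0270 + 0.0216 + 0.0036 + 0.0928 + 0.0054 = 0.1688
Σp_1ᵢ² = 0.08² + 0.30² + 0.09² + 0.03² + 0.32² + 0.18² = 0.0064 + 0.0900 + 0.0081 + 0.0009 + 0.1024 + 0.0324 = 0.2402
Σp_2ᵢ² = 0.23² + 0.09² + 0.24² + 0.12² + 0.29² + 0.03² = 0.0529 + 0.0081 + 0.0576 + 0.0144 + 0.0841 + 0.0009 = 0.2180
O = 0.1688 / √(0.2402 × 0.2180) = 0.1688 / 0.22883 = 0.7377

0.74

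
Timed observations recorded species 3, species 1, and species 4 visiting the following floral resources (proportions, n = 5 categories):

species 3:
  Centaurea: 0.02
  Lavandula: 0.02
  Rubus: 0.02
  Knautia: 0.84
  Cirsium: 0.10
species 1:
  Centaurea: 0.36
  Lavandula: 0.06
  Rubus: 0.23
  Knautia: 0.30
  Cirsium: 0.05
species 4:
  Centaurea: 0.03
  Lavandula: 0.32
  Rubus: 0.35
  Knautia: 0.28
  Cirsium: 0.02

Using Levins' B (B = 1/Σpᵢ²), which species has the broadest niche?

Σp_3ᵢ² = 0.02² + 0.02² + 0.02² + 0.84² + 0.10² = 0.0004 + 0.0004 + 0.0004 + 0.7056 + 0.0100 = 0.7168
B_3 = 1 / 0.7168 = 1.3951
Σp_1ᵢ² = 0.36² + 0.06² + 0.23² + 0.30² + 0.05² = 0.1296 + 0.0036 + 0.0529 + 0.0900 + 0.0025 = 0.2786
B_1 = 1 / 0.2786 = 3.5894
Σp_4ᵢ² = 0.03² + 0.32² + 0.35² + 0.28² + 0.02² = 0.0009 + 0.1024 + 0.1225 + 0.0784 + 0.0004 = 0.3046
B_4 = 1 / 0.3046 = 3.2830
Highest B → broadest niche (most generalist): species 1 (B = 3.59).

species 1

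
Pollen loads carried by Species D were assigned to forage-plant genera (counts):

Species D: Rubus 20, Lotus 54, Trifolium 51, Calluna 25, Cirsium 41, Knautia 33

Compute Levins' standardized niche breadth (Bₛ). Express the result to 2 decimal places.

Proportions for Species D (n=224): 20/224=0.0893, 54/224=0.2411, 51/224=0.2277, 25/224=0.1116, 41/224=0.1830, 33/224=0.1473
Σpᵢ² = 0.0893² + 0.2411² + 0.2277² + 0.1116² + 0.1830² + 0.1473² = 0.007974 + 0.058129 + 0.051847 + 0.012455 + 0.033489 + 0.021697 = 0.185591
B = 1 / 0.185591 = 5.3882
Bₛ = (B − 1)/(n − 1) = (5.3882 − 1)/(6 − 1) = 4.3882/5 = 0.8776

0.88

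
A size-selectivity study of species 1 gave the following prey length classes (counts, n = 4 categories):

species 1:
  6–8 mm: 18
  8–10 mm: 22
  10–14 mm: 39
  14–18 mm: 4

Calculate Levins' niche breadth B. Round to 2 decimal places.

2.94

Proportions for species 1 (n=83): 18/83=0.2169, 22/83=0.2651, 39/83=0.4699, 4/83=0.0482
Σpᵢ² = 0.2169² + 0.2651² + 0.4699² + 0.0482² = 0.047046 + 0.070278 + 0.220806 + 0.002323 = 0.340453
B = 1 / 0.340453 = 2.9373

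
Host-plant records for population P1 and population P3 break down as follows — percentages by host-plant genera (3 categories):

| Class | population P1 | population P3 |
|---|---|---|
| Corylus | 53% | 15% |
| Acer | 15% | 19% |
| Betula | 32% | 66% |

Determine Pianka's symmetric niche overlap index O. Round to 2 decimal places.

Convert percentages to proportions (divide by 100).
Σ p₁ᵢp₂ᵢ = 0.0795 + 0.0285 + 0.2112 = 0.3192
Σp_1ᵢ² = 0.53² + 0.15² + 0.32² = 0.2809 + 0.0225 + 0.1024 = 0.4058
Σp_2ᵢ² = 0.15² + 0.19² + 0.66² = 0.0225 + 0.0361 + 0.4356 = 0.4942
O = 0.3192 / √(0.4058 × 0.4942) = 0.3192 / 0.44782 = 0.7128

0.71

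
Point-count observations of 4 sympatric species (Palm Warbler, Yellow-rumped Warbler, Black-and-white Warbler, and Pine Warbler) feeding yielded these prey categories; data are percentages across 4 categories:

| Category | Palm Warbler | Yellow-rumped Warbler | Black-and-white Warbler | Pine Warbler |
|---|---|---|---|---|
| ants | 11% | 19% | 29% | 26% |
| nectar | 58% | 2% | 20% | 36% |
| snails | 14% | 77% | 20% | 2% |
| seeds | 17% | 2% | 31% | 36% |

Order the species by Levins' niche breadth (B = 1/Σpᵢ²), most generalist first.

Black-and-white Warbler > Pine Warbler > Palm Warbler > Yellow-rumped Warbler

Convert percentages to proportions (divide by 100).
Σp_Palmᵢ² = 0.11² + 0.58² + 0.14² + 0.17² = 0.0121 + 0.3364 + 0.0196 + 0.0289 = 0.3970
B_Palm = 1 / 0.3970 = 2.5189
Σp_Yellᵢ² = 0.19² + 0.02² + 0.77² + 0.02² = 0.0361 + 0.0004 + 0.5929 + 0.0004 = 0.6298
B_Yell = 1 / 0.6298 = 1.5878
Σp_Blacᵢ² = 0.29² + 0.20² + 0.20² + 0.31² = 0.0841 + 0.0400 + 0.0400 + 0.0961 = 0.2602
B_Blac = 1 / 0.2602 = 3.8432
Σp_Pineᵢ² = 0.26² + 0.36² + 0.02² + 0.36² = 0.0676 + 0.1296 + 0.0004 + 0.1296 = 0.3272
B_Pine = 1 / 0.3272 = 3.0562
Ranking by B (broadest → narrowest): Black-and-white Warbler (3.84) > Pine Warbler (3.06) > Palm Warbler (2.52) > Yellow-rumped Warbler (1.59)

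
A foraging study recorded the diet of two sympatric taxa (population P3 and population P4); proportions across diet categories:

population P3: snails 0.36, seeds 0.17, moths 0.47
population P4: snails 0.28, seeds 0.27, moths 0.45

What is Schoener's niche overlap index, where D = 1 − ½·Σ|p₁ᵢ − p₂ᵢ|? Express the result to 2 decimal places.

Σ|p₁ᵢ − p₂ᵢ| = 0.08 + 0.10 + 0.02 = 0.20
D = 1 − ½ × 0.20 = 1 − 0.100 = 0.9000

0.90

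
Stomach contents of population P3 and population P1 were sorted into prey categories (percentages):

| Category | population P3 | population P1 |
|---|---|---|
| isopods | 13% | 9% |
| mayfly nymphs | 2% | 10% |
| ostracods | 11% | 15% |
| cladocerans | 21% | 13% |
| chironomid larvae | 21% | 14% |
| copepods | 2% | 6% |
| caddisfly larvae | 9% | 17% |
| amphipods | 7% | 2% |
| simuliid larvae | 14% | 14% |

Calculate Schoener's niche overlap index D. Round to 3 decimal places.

0.760

Convert percentages to proportions (divide by 100).
Σ|p₁ᵢ − p₂ᵢ| = 0.04 + 0.08 + 0.04 + 0.08 + 0.07 + 0.04 + 0.08 + 0.05 + 0.00 = 0.48
D = 1 − ½ × 0.48 = 1 − 0.240 = 0.76000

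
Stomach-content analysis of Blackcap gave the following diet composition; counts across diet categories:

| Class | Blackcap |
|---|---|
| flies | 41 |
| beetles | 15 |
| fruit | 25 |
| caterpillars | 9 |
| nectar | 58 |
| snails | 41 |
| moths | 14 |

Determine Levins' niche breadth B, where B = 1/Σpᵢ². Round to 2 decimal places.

Proportions for Blackcap (n=203): 41/203=0.2020, 15/203=0.0739, 25/203=0.1232, 9/203=0.0443, 58/203=0.2857, 41/203=0.2020, 14/203=0.0690
Σpᵢ² = 0.2020² + 0.0739² + 0.1232² + 0.0443² + 0.2857² + 0.2020² + 0.0690² = 0.040804 + 0.005461 + 0.015178 + 0.001962 + 0.081624 + 0.040804 + 0.004761 = 0.190594
B = 1 / 0.190594 = 5.2468

5.25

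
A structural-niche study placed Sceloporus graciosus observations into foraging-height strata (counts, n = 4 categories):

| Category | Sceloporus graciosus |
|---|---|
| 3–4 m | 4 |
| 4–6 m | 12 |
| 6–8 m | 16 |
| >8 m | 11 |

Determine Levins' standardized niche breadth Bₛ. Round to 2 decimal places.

0.81

Proportions for Sceloporus graciosus (n=43): 4/43=0.0930, 12/43=0.2791, 16/43=0.3721, 11/43=0.2558
Σpᵢ² = 0.0930² + 0.2791² + 0.3721² + 0.2558² = 0.008649 + 0.077897 + 0.138458 + 0.065434 = 0.290438
B = 1 / 0.290438 = 3.4431
Bₛ = (B − 1)/(n − 1) = (3.4431 − 1)/(4 − 1) = 2.4431/3 = 0.8144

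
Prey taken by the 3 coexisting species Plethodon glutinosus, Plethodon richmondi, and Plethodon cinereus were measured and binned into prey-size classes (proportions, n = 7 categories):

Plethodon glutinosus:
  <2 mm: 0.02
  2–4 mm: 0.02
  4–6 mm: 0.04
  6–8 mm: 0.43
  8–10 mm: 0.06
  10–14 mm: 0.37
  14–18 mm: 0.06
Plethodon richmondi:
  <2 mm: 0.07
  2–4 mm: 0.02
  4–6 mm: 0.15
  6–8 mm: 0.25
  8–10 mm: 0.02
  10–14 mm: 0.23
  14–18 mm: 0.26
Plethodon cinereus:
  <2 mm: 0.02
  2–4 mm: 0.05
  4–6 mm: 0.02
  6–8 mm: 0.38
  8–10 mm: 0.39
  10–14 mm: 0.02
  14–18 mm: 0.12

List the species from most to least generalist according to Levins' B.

Σp_glutᵢ² = 0.02² + 0.02² + 0.04² + 0.43² + 0.06² + 0.37² + 0.06² = 0.0004 + 0.0004 + 0.0016 + 0.1849 + 0.0036 + 0.1369 + 0.0036 = 0.3314
B_glut = 1 / 0.3314 = 3.0175
Σp_richᵢ² = 0.07² + 0.02² + 0.15² + 0.25² + 0.02² + 0.23² + 0.26² = 0.0049 + 0.0004 + 0.0225 + 0.0625 + 0.0004 + 0.0529 + 0.0676 = 0.2112
B_rich = 1 / 0.2112 = 4.7348
Σp_cineᵢ² = 0.02² + 0.05² + 0.02² + 0.38² + 0.39² + 0.02² + 0.12² = 0.0004 + 0.0025 + 0.0004 + 0.1444 + 0.1521 + 0.0004 + 0.0144 = 0.3146
B_cine = 1 / 0.3146 = 3.1786
Ranking by B (broadest → narrowest): Plethodon richmondi (4.73) > Plethodon cinereus (3.18) > Plethodon glutinosus (3.02)

Plethodon richmondi > Plethodon cinereus > Plethodon glutinosus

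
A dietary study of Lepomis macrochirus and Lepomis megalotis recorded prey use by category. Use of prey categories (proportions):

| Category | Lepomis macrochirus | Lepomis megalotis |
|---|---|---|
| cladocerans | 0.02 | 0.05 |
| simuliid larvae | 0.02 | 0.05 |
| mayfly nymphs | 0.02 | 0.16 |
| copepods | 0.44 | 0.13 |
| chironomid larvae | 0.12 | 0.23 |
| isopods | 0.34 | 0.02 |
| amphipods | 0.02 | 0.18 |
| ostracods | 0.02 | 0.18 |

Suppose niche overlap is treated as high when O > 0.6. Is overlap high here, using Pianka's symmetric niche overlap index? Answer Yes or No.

Σ p₁ᵢp₂ᵢ = 0.0010 + 0.0010 + 0.0032 + 0.0572 + 0.0276 + 0.0068 + 0.0036 + 0.0036 = 0.1040
Σp_1ᵢ² = 0.02² + 0.02² + 0.02² + 0.44² + 0.12² + 0.34² + 0.02² + 0.02² = 0.0004 + 0.0004 + 0.0004 + 0.1936 + 0.0144 + 0.1156 + 0.0004 + 0.0004 = 0.3256
Σp_2ᵢ² = 0.05² + 0.05² + 0.16² + 0.13² + 0.23² + 0.02² + 0.18² + 0.18² = 0.0025 + 0.0025 + 0.0256 + 0.0169 + 0.0529 + 0.0004 + 0.0324 + 0.0324 = 0.1656
O = 0.1040 / √(0.3256 × 0.1656) = 0.1040 / 0.23221 = 0.4479
O = 0.4479 < 0.6 → No.

No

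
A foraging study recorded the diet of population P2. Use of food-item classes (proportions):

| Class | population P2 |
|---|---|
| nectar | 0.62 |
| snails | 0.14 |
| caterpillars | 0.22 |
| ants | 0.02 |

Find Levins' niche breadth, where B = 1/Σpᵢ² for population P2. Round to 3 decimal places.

Σpᵢ² = 0.62² + 0.14² + 0.22² + 0.02² = 0.3844 + 0.0196 + 0.0484 + 0.0004 = 0.4528
B = 1 / 0.4528 = 2.20848

2.208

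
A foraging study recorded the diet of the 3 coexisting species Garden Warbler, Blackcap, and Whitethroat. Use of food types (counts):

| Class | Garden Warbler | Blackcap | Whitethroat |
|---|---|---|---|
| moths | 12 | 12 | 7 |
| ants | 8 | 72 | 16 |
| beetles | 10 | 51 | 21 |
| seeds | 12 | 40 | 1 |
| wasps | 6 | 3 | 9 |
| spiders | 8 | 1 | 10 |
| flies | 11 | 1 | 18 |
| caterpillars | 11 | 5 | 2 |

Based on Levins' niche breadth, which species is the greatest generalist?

Proportions for Garden Warbler (n=78): 12/78=0.1538, 8/78=0.1026, 10/78=0.1282, 12/78=0.1538, 6/78=0.0769, 8/78=0.1026, 11/78=0.1410, 11/78=0.1410
Proportions for Blackcap (n=185): 12/185=0.0649, 72/185=0.3892, 51/185=0.2757, 40/185=0.2162, 3/185=0.0162, 1/185=0.0054, 1/185=0.0054, 5/185=0.0270
Proportions for Whitethroat (n=84): 7/84=0.0833, 16/84=0.1905, 21/84=0.2500, 1/84=0.0119, 9/84=0.1071, 10/84=0.1190, 18/84=0.2143, 2/84=0.0238
Σp_Warbᵢ² = 0.1538² + 0.1026² + 0.1282² + 0.1538² + 0.0769² + 0.1026² + 0.1410² + 0.1410² = 0.023654 + 0.010527 + 0.016435 + 0.023654 + 0.005914 + 0.010527 + 0.019881 + 0.019881 = 0.130473
B_Warb = 1 / 0.130473 = 7.6644
Σp_Blacᵢ² = 0.0649² + 0.3892² + 0.2757² + 0.2162² + 0.0162² + 0.0054² + 0.0054² + 0.0270² = 0.004212 + 0.151477 + 0.076010 + 0.046742 + 0.000262 + 0.000029 + 0.000029 + 0.000729 = 0.279490
B_Blac = 1 / 0.279490 = 3.5779
Σp_Whitᵢ² = 0.0833² + 0.1905² + 0.2500² + 0.0119² + 0.1071² + 0.1190² + 0.2143² + 0.0238² = 0.006939 + 0.036290 + 0.062500 + 0.000142 + 0.011470 + 0.014161 + 0.045924 + 0.000566 = 0.177992
B_Whit = 1 / 0.177992 = 5.6182
Highest B → broadest niche (most generalist): Garden Warbler (B = 7.66).

Garden Warbler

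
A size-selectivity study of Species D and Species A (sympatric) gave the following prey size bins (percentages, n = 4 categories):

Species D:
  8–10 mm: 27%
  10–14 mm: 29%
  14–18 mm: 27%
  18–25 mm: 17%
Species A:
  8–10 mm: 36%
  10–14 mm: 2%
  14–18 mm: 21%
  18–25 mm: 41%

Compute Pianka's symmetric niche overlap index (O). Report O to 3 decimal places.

Convert percentages to proportions (divide by 100).
Σ p₁ᵢp₂ᵢ = 0.0972 + 0.0058 + 0.0567 + 0.0697 = 0.2294
Σp_1ᵢ² = 0.27² + 0.29² + 0.27² + 0.17² = 0.0729 + 0.0841 + 0.0729 + 0.0289 = 0.2588
Σp_2ᵢ² = 0.36² + 0.02² + 0.21² + 0.41² = 0.1296 + 0.0004 + 0.0441 + 0.1681 = 0.3422
O = 0.2294 / √(0.2588 × 0.3422) = 0.2294 / 0.297593 = 0.77085

0.771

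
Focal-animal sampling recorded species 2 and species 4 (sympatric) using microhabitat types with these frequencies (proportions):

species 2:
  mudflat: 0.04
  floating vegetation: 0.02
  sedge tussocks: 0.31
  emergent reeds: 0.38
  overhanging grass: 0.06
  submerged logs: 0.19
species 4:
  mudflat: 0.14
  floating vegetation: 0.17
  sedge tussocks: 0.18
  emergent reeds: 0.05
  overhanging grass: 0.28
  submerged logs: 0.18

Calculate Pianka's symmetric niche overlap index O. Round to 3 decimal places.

Σ p₁ᵢp₂ᵢ = 0.0056 + 0.0034 + 0.0558 + 0.0190 + 0.0168 + 0.0342 = 0.1348
Σp_1ᵢ² = 0.04² + 0.02² + 0.31² + 0.38² + 0.06² + 0.19² = 0.0016 + 0.0004 + 0.0961 + 0.1444 + 0.0036 + 0.0361 = 0.2822
Σp_2ᵢ² = 0.14² + 0.17² + 0.18² + 0.05² + 0.28² + 0.18² = 0.0196 + 0.0289 + 0.0324 + 0.0025 + 0.0784 + 0.0324 = 0.1942
O = 0.1348 / √(0.2822 × 0.1942) = 0.1348 / 0.234101 = 0.57582

0.576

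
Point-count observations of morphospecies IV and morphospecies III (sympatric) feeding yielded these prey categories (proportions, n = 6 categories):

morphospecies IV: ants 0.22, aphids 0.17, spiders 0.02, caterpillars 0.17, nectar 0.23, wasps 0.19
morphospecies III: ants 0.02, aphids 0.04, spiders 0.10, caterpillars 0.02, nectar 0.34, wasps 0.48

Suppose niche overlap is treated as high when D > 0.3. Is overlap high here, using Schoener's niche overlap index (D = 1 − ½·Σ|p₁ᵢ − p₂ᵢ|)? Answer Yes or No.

Yes

Σ|p₁ᵢ − p₂ᵢ| = 0.20 + 0.13 + 0.08 + 0.15 + 0.11 + 0.29 = 0.96
D = 1 − ½ × 0.96 = 1 − 0.480 = 0.5200
D = 0.5200 > 0.3 → Yes.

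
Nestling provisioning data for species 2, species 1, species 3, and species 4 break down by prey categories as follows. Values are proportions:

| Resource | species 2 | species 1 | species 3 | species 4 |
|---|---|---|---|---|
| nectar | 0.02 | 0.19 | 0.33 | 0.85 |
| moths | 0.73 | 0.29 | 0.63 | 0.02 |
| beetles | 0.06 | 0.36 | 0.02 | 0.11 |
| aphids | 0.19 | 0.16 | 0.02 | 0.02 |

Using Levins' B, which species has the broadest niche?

Σp_2ᵢ² = 0.02² + 0.73² + 0.06² + 0.19² = 0.0004 + 0.5329 + 0.0036 + 0.0361 = 0.5730
B_2 = 1 / 0.5730 = 1.7452
Σp_1ᵢ² = 0.19² + 0.29² + 0.36² + 0.16² = 0.0361 + 0.0841 + 0.1296 + 0.0256 = 0.2754
B_1 = 1 / 0.2754 = 3.6311
Σp_3ᵢ² = 0.33² + 0.63² + 0.02² + 0.02² = 0.1089 + 0.3969 + 0.0004 + 0.0004 = 0.5066
B_3 = 1 / 0.5066 = 1.9739
Σp_4ᵢ² = 0.85² + 0.02² + 0.11² + 0.02² = 0.7225 + 0.0004 + 0.0121 + 0.0004 = 0.7354
B_4 = 1 / 0.7354 = 1.3598
Highest B → broadest niche (most generalist): species 1 (B = 3.63).

species 1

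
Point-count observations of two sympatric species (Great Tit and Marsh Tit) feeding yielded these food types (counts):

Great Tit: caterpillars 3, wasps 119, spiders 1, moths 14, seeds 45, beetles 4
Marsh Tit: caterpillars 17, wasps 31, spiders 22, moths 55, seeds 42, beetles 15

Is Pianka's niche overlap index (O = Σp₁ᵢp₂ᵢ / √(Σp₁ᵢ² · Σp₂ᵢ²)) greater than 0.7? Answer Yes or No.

No

Proportions for Great Tit (n=186): 3/186=0.0161, 119/186=0.6398, 1/186=0.0054, 14/186=0.0753, 45/186=0.2419, 4/186=0.0215
Proportions for Marsh Tit (n=182): 17/182=0.0934, 31/182=0.1703, 22/182=0.1209, 55/182=0.3022, 42/182=0.2308, 15/182=0.0824
Σ p₁ᵢp₂ᵢ = 0.001504 + 0.108958 + 0.000653 + 0.022756 + 0.055831 + 0.001772 = 0.191474
Σp_1ᵢ² = 0.0161² + 0.6398² + 0.0054² + 0.0753² + 0.2419² + 0.0215² = 0.000259 + 0.409344 + 0.000029 + 0.005670 + 0.058516 + 0.000462 = 0.474280
Σp_2ᵢ² = 0.0934² + 0.1703² + 0.1209² + 0.3022² + 0.2308² + 0.0824² = 0.008724 + 0.029002 + 0.014617 + 0.091325 + 0.053269 + 0.006790 = 0.203727
O = 0.191474 / √(0.474280 × 0.203727) = 0.191474 / 0.3108434 = 0.6160
O = 0.6160 < 0.7 → No.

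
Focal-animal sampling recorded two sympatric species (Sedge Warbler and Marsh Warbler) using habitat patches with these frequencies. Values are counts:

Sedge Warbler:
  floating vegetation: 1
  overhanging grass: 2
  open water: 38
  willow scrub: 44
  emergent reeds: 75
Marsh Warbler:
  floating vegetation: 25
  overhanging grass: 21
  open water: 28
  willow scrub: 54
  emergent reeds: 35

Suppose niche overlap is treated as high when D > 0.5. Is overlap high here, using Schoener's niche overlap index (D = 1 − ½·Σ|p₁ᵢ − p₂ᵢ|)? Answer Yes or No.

Yes

Proportions for Sedge Warbler (n=160): 1/160=0.0063, 2/160=0.0125, 38/160=0.2375, 44/160=0.2750, 75/160=0.4688
Proportions for Marsh Warbler (n=163): 25/163=0.1534, 21/163=0.1288, 28/163=0.1718, 54/163=0.3313, 35/163=0.2147
Σ|p₁ᵢ − p₂ᵢ| = 0.1471 + 0.1163 + 0.0657 + 0.0563 + 0.2541 = 0.6395
D = 1 − ½ × 0.6395 = 1 − 0.31975 = 0.68025
D = 0.68025 > 0.5 → Yes.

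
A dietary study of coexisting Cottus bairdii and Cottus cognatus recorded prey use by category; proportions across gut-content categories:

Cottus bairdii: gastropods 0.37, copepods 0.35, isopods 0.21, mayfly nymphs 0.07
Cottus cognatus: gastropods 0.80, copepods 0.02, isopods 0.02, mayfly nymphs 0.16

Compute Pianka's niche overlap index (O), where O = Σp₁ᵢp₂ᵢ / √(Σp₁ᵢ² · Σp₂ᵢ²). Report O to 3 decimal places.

0.702

Σ p₁ᵢp₂ᵢ = 0.2960 + 0.0070 + 0.0042 + 0.0112 = 0.3184
Σp_1ᵢ² = 0.37² + 0.35² + 0.21² + 0.07² = 0.1369 + 0.1225 + 0.0441 + 0.0049 = 0.3084
Σp_2ᵢ² = 0.80² + 0.02² + 0.02² + 0.16² = 0.6400 + 0.0004 + 0.0004 + 0.0256 = 0.6664
O = 0.3184 / √(0.3084 × 0.6664) = 0.3184 / 0.453341 = 0.70234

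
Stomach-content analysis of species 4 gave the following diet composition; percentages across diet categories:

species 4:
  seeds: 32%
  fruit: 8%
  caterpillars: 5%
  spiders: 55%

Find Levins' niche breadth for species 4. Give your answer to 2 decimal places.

2.42

Convert percentages to proportions (divide by 100).
Σpᵢ² = 0.32² + 0.08² + 0.05² + 0.55² = 0.1024 + 0.0064 + 0.0025 + 0.3025 = 0.4138
B = 1 / 0.4138 = 2.4166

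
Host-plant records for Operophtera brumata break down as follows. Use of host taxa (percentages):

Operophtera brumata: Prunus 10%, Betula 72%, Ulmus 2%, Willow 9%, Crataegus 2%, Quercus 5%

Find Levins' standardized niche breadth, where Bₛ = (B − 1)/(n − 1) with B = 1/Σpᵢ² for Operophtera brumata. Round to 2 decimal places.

Convert percentages to proportions (divide by 100).
Σpᵢ² = 0.10² + 0.72² + 0.02² + 0.09² + 0.02² + 0.05² = 0.0100 + 0.5184 + 0.0004 + 0.0081 + 0.0004 + 0.0025 = 0.5398
B = 1 / 0.5398 = 1.8525
Bₛ = (B − 1)/(n − 1) = (1.8525 − 1)/(6 − 1) = 0.8525/5 = 0.1705

0.17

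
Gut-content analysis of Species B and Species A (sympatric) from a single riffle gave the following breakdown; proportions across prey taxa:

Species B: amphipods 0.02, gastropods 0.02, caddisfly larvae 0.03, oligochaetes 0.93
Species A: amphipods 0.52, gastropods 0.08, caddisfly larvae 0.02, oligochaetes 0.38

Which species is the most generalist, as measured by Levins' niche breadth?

Σp_Bᵢ² = 0.02² + 0.02² + 0.03² + 0.93² = 0.0004 + 0.0004 + 0.0009 + 0.8649 = 0.8666
B_B = 1 / 0.8666 = 1.1539
Σp_Aᵢ² = 0.52² + 0.08² + 0.02² + 0.38² = 0.2704 + 0.0064 + 0.0004 + 0.1444 = 0.4216
B_A = 1 / 0.4216 = 2.3719
Highest B → broadest niche (most generalist): Species A (B = 2.37).

Species A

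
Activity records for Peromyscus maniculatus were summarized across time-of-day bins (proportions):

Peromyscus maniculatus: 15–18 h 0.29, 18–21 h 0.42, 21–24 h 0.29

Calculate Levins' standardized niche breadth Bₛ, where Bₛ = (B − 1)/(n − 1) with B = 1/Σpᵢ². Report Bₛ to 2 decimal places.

Σpᵢ² = 0.29² + 0.42² + 0.29² = 0.0841 + 0.1764 + 0.0841 = 0.3446
B = 1 / 0.3446 = 2.9019
Bₛ = (B − 1)/(n − 1) = (2.9019 − 1)/(3 − 1) = 1.9019/2 = 0.9510

0.95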